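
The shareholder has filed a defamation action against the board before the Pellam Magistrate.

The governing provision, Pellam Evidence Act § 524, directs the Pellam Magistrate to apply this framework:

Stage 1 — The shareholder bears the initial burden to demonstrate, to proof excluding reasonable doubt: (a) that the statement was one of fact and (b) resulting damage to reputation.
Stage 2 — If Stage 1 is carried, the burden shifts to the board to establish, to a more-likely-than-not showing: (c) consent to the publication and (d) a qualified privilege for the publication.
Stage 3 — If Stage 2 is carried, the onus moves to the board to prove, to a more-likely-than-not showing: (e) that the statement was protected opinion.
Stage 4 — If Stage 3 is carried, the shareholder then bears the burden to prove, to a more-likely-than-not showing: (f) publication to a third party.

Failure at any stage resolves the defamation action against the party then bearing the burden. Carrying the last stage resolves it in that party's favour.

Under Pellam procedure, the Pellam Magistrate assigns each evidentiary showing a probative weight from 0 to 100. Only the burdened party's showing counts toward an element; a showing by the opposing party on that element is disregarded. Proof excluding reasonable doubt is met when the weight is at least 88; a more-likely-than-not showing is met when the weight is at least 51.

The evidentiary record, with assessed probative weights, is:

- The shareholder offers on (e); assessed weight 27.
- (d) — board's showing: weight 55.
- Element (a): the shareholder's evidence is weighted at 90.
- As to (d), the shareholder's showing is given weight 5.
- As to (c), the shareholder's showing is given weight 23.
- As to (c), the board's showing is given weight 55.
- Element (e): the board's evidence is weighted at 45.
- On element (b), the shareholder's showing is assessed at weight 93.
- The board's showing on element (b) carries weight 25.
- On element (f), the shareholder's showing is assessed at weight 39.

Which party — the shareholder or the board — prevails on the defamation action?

Stage 1 (shareholder, proof excluding reasonable doubt, weight is at least 88): (a) 90 ≥ 88 — meets; (b) 93 (board's 25 disregarded) ≥ 88 — meets.
  Stage 1 is satisfied; the onus moves to the board.
Stage 2 (board, a more-likely-than-not showing, weight is at least 51): (c) 55 (shareholder's 23 disregarded) ≥ 51 — meets; (d) 55 (shareholder's 5 disregarded) ≥ 51 — meets.
  All elements met. The board retains the burden for Stage 3.
Stage 3 (board, a more-likely-than-not showing, weight is at least 51): (e) 45 (shareholder's 27 disregarded) < 51 — fails.
  Not every element is met, so the board fails to carry Stage 3.
The shareholder prevails.

shareholder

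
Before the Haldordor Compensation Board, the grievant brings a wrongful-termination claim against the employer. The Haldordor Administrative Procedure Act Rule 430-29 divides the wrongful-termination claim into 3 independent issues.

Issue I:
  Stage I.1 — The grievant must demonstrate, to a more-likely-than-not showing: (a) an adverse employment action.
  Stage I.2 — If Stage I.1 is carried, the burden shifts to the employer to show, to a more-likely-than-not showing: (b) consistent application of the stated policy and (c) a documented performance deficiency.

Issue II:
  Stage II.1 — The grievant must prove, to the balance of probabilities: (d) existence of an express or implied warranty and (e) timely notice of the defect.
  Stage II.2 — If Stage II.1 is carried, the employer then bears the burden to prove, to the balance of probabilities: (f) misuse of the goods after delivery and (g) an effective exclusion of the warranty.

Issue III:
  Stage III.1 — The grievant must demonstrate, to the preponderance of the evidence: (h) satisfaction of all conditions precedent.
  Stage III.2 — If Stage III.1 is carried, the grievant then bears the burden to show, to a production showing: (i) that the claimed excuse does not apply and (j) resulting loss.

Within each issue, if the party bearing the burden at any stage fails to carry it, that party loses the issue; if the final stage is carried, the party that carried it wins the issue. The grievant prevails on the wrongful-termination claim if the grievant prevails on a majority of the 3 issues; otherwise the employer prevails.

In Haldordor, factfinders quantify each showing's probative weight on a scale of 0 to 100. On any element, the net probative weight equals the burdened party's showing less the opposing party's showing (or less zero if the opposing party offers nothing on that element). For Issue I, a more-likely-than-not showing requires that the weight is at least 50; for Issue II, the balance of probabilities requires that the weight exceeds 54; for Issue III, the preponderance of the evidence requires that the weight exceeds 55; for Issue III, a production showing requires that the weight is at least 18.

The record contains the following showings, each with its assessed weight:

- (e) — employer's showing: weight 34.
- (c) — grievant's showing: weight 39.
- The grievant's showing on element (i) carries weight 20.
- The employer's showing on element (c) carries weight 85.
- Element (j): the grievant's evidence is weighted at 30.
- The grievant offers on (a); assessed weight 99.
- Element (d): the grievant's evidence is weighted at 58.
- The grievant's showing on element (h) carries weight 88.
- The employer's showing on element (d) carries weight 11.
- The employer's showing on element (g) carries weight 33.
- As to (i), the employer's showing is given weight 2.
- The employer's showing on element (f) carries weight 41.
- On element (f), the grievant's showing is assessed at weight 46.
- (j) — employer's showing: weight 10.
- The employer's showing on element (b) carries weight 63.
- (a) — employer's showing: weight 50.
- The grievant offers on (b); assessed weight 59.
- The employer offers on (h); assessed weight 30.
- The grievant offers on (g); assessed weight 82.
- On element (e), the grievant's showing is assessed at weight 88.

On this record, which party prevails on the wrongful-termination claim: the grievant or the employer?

employer

— Issue I —
Stage I.1 — burden on grievant; standard: a more-likely-than-not showing (weight is at least 50).
    (a): 99 − 50 = 49 < 50 [not met]
  Stage I.1 not carried; the grievant fails its burden.
The analysis ends at Stage I.1; the employer prevails on this issue.
— Issue II —
Stage II.1 (grievant, the balance of probabilities, weight exceeds 54): (d) net 58−11=47 ≤ 54 — fails; (e) net 88−34=54 ≤ 54 — fails.
  Stage II.1 not carried; the grievant fails its burden.
The employer prevails on this issue.
— Issue III —
Stage III.1 — burden on grievant; standard: the preponderance of the evidence (weight exceeds 55).
    (h): 88 − 30 = 58 > 55 [met]
  Stage III.1 carried; the burden remains with the grievant.
Stage III.2 — burden on grievant; standard: a production showing (weight is at least 18).
    (i): 20 − 2 = 18 ≥ 18 [met]
    (j): 30 − 10 = 20 ≥ 18 [met]
  The grievant carries the last stage.
Every stage carried; the grievant prevails on this issue.
Per-issue: Issue I → employer; Issue II → employer; Issue III → grievant. The grievant must prevail on a majority of issues; overall, the employer prevails.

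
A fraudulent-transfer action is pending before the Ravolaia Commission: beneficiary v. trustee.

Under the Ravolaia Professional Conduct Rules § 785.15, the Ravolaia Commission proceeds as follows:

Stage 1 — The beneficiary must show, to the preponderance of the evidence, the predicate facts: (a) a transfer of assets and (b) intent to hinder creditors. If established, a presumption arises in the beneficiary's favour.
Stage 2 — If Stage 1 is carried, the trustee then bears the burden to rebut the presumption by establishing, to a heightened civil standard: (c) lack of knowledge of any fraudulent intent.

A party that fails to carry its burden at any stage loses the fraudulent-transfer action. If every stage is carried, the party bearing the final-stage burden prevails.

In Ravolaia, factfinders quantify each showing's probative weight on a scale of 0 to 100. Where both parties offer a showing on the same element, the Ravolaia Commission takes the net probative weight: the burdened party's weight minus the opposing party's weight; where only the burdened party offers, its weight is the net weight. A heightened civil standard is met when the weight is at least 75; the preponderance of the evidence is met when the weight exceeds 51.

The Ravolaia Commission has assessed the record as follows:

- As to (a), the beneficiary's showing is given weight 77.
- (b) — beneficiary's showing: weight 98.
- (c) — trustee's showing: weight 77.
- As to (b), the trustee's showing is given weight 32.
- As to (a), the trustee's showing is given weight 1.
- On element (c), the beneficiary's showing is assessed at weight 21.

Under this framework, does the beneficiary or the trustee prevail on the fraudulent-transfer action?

Stage 1 — burden on beneficiary; standard: the preponderance of the evidence (weight exceeds 51).
    (a): 77 − 1 = 76 > 51 [met]
    (b): 98 − 32 = 66 > 51 [met]
  The beneficiary carries Stage 1; the trustee now bears the burden.
Stage 2 — burden on trustee; standard: a heightened civil standard (weight is at least 75).
    (c): 77 − 21 = 56 < 75 [not met]
  Not every element is met, so the trustee fails to carry Stage 2.
The beneficiary prevails.

beneficiary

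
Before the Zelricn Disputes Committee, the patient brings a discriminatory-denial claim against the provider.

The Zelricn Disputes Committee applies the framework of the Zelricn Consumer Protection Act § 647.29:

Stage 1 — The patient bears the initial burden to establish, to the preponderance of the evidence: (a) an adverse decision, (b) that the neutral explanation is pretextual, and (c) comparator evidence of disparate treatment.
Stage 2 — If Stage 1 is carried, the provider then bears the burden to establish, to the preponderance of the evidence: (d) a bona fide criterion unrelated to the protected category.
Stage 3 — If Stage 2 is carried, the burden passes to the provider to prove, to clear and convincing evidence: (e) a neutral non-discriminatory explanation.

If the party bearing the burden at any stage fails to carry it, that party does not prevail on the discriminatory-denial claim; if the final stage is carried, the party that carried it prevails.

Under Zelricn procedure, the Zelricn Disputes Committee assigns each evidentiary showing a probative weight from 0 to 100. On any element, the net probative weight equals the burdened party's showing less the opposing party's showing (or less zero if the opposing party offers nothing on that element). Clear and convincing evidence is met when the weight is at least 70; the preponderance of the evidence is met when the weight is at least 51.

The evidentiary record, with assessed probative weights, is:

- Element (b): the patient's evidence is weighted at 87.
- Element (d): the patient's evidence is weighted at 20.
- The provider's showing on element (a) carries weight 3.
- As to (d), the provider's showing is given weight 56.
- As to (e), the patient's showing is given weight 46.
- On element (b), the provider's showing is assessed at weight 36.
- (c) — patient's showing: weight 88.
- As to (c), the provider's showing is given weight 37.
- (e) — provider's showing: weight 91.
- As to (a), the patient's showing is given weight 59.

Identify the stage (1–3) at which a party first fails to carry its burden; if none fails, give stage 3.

Stage 1 — burden on patient; standard: the preponderance of the evidence (weight is at least 51).
    (a): 59 − 3 = 56 ≥ 51 [met]
    (b): 87 − 36 = 51 ≥ 51 [met]
    (c): 88 − 37 = 51 ≥ 51 [met]
  All elements met. The burden passes to the provider.
Stage 2 — burden on provider; standard: the preponderance of the evidence (weight is at least 51).
    (d): 56 − 20 = 36 < 51 [not met]
  Stage 2 not carried; the provider fails its burden.
The patient prevails.

stage 2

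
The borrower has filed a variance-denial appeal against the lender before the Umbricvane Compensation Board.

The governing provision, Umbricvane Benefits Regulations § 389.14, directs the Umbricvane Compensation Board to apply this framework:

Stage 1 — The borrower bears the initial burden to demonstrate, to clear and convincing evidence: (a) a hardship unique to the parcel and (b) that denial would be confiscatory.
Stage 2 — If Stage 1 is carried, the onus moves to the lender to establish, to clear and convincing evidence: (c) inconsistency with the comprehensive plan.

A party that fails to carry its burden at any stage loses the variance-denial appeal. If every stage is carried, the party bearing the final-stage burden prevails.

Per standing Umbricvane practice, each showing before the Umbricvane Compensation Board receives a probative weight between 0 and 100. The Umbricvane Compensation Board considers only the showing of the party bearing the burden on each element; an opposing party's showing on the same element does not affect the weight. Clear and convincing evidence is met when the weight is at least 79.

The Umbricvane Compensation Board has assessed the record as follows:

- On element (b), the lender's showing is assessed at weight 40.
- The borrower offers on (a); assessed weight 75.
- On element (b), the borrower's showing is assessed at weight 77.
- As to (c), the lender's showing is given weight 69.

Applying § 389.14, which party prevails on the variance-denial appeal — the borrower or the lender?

lender

Stage 1 (borrower, clear and convincing evidence, weight is at least 79): (a) 75 < 79 — fails; (b) 77 (lender's 40 disregarded) < 79 — fails.
  The borrower does not carry Stage 1.
The lender prevails.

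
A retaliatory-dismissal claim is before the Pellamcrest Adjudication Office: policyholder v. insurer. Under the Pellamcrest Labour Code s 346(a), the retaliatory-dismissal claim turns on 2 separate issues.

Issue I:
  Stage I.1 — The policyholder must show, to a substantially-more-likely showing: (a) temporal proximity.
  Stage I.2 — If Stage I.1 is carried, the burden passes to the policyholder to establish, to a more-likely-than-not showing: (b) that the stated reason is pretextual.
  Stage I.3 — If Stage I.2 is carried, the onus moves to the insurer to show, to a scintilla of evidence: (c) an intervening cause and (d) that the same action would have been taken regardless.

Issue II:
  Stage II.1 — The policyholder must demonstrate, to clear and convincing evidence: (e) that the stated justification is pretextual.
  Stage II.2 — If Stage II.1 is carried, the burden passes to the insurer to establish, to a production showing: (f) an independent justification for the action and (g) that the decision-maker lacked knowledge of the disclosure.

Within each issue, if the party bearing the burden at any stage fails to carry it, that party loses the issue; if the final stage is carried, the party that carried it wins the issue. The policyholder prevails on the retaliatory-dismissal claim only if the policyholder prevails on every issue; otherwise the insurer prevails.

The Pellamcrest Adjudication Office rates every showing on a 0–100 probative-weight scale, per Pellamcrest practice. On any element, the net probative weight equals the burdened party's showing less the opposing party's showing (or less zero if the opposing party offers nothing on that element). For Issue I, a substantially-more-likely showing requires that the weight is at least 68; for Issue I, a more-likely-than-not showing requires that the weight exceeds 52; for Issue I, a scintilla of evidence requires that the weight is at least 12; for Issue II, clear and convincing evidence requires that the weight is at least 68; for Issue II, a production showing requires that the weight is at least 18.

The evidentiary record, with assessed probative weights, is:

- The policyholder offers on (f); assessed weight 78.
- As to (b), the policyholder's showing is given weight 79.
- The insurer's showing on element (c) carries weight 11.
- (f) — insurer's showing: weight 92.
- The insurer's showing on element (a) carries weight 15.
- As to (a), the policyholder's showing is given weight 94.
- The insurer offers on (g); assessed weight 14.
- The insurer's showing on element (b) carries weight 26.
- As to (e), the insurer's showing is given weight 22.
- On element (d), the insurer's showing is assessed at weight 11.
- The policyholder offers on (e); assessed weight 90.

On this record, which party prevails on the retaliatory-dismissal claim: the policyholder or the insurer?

policyholder

— Issue I —
Stage I.1 — burden on policyholder; standard: a substantially-more-likely showing (weight is at least 68).
    (a): 94 − 15 = 79 ≥ 68 [met]
  Stage I.1 carried; the burden remains with the policyholder.
Stage I.2 — burden on policyholder; standard: a more-likely-than-not showing (weight exceeds 52).
    (b): 79 − 26 = 53 > 52 [met]
  Stage I.2 is satisfied; the onus moves to the insurer.
Stage I.3 — burden on insurer; standard: a scintilla of evidence (weight is at least 12).
    (c): 11 < 12 [not met]
    (d): 11 < 12 [not met]
  The insurer does not carry Stage I.3.
The policyholder prevails on this issue.
— Issue II —
Stage II.1 (policyholder, clear and convincing evidence, weight is at least 68): (e) net 90−22=68 ≥ 68 — meets.
  Stage II.1 carried; the burden shifts to the insurer.
Stage II.2 (insurer, a production showing, weight is at least 18): (f) net 92−78=14 < 18 — fails; (g) 14 < 18 — fails.
  The insurer does not carry Stage II.2.
So the policyholder prevails on this issue.
Per-issue: Issue I → policyholder; Issue II → policyholder. The policyholder must prevail on every issue; overall, the policyholder prevails.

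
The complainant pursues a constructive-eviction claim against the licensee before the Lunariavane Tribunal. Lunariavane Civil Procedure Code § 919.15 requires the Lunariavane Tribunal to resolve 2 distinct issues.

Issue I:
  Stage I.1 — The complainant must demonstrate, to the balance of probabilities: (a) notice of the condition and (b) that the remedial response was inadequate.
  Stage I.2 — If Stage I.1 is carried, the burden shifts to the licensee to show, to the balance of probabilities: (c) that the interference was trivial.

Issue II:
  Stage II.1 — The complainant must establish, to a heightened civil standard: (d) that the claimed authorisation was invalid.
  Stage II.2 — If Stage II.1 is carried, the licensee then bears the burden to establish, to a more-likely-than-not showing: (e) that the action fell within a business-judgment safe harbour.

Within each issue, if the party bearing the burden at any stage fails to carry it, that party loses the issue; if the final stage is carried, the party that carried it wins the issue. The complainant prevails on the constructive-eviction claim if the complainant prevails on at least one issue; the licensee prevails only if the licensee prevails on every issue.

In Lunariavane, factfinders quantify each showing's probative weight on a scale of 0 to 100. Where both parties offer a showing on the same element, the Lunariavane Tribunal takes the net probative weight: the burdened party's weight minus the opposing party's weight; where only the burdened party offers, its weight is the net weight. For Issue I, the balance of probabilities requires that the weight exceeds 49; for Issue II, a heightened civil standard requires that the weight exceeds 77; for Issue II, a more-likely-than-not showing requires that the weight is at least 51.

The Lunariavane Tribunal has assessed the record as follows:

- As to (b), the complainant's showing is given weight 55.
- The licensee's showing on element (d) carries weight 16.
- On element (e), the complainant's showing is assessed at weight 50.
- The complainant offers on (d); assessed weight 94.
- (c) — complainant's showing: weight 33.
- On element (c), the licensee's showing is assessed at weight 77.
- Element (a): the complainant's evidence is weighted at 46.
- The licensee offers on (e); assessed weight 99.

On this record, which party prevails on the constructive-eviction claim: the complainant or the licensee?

complainant

— Issue I —
Stage I.1 (complainant, the balance of probabilities, weight exceeds 49): (a) 46 ≤ 49 — fails; (b) 55 > 49 — meets.
  Not every element is met, so the complainant fails to carry Stage I.1.
The licensee prevails on this issue.
— Issue II —
Stage II.1 — burden on complainant; standard: a heightened civil standard (weight exceeds 77).
    (d): 94 − 16 = 78 > 77 [met]
  Stage II.1 carried; the burden shifts to the licensee.
Stage II.2 — burden on licensee; standard: a more-likely-than-not showing (weight is at least 51).
    (e): 99 − 50 = 49 < 51 [not met]
  The licensee does not carry Stage II.2.
The analysis ends at Stage II.2; the complainant prevails on this issue.
Per-issue: Issue I → licensee; Issue II → complainant. The complainant must prevail on at least one issue; overall, the complainant prevails.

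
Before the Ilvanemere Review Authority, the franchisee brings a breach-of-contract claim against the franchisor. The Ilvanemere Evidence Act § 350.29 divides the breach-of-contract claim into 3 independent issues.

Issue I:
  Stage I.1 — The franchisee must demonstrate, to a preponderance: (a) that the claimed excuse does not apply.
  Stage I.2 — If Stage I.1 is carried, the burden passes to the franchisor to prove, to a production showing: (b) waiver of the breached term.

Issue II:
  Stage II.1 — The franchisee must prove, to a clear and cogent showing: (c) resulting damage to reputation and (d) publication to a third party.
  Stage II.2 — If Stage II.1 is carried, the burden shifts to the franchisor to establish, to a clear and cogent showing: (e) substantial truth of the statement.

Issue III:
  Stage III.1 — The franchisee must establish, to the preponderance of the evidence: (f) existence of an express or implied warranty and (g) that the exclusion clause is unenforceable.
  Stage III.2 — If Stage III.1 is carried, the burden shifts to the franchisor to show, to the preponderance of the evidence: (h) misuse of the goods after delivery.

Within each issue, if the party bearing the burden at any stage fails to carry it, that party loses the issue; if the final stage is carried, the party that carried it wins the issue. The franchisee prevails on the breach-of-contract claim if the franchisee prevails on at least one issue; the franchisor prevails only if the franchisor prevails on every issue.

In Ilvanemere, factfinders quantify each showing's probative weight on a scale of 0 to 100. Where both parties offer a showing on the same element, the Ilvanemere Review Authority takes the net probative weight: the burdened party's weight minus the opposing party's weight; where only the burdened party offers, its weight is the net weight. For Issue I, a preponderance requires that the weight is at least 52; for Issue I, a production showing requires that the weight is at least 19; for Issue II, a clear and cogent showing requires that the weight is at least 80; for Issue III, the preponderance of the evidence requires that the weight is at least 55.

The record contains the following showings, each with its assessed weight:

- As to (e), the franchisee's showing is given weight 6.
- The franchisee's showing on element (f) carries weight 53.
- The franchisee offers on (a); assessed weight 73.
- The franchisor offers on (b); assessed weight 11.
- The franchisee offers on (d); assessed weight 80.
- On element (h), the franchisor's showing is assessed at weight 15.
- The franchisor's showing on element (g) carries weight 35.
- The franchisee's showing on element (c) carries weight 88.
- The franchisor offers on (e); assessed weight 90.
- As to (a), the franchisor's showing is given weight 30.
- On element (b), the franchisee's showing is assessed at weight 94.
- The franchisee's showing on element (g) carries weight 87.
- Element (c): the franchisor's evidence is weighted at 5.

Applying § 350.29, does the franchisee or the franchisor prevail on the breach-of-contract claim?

— Issue I —
At Stage I.1 the franchisee must meet a preponderance (weight is at least 52): on (a) the weight is 73 less the opposing 30 gives net 43, < 52, so (a) does not meet the standard.
  Not every element is met, so the franchisee fails to carry Stage I.1.
So the franchisor prevails on this issue.
— Issue II —
Stage II.1 — burden on franchisee; standard: a clear and cogent showing (weight is at least 80).
    (c): 88 − 5 = 83 ≥ 80 [met]
    (d): 80 ≥ 80 [met]
  Stage II.1 is satisfied; the onus moves to the franchisor.
Stage II.2 — burden on franchisor; standard: a clear and cogent showing (weight is at least 80).
    (e): 90 − 6 = 84 ≥ 80 [met]
  The franchisor carries the last stage.
All stages carried — the franchisor prevails on this issue.
— Issue III —
Stage III.1 — burden on franchisee; standard: the preponderance of the evidence (weight is at least 55).
    (f): 53 < 55 [not met]
    (g): 87 − 35 = 52 < 55 [not met]
  Stage III.1 not carried; the franchisee fails its burden.
So the franchisor prevails on this issue.
Per-issue: Issue I → franchisor; Issue II → franchisor; Issue III → franchisor. The franchisee must prevail on at least one issue; overall, the franchisor prevails.

franchisor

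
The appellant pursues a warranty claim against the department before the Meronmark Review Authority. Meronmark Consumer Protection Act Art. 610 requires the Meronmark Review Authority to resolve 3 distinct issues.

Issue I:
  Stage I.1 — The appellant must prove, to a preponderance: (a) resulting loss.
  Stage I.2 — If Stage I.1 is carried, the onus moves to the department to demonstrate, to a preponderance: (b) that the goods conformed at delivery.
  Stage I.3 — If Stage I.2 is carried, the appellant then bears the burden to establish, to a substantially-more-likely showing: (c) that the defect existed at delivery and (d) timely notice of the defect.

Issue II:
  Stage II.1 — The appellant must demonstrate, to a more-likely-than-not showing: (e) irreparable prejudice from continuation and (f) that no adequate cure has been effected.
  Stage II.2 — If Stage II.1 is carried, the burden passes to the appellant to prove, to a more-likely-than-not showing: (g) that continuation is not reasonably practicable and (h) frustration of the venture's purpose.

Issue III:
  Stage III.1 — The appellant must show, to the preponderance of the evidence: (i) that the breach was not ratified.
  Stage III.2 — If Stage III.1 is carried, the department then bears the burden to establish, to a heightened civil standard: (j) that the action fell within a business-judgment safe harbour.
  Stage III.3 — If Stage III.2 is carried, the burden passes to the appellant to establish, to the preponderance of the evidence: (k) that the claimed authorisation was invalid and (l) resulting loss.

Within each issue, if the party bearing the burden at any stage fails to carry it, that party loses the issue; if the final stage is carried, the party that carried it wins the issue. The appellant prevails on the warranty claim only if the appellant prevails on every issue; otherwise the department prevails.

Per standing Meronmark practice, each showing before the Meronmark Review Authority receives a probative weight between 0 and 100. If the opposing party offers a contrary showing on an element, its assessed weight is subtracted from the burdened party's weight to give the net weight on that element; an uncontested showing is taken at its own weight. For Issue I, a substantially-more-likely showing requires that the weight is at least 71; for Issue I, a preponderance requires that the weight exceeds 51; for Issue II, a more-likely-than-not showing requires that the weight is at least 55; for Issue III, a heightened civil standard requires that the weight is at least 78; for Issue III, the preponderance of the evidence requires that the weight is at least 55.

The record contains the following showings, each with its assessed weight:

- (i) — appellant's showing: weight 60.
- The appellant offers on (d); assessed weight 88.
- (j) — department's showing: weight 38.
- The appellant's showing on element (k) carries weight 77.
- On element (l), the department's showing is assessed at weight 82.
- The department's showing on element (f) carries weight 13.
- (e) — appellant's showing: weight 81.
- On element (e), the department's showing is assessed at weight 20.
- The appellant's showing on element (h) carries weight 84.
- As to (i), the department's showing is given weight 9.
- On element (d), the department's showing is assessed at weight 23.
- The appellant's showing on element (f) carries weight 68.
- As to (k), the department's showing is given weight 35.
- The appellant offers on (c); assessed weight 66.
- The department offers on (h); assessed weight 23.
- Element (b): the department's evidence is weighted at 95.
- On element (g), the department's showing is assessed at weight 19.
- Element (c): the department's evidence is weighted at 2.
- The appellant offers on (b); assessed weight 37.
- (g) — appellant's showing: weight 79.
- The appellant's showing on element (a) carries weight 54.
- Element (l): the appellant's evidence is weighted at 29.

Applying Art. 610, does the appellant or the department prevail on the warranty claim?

department

— Issue I —
Stage I.1 — burden on appellant; standard: a preponderance (weight exceeds 51).
    (a): 54 > 51 [met]
  All elements met. The burden passes to the department.
Stage I.2 — burden on department; standard: a preponderance (weight exceeds 51).
    (b): 95 − 37 = 58 > 51 [met]
  All elements met. The burden passes to the appellant.
Stage I.3 — burden on appellant; standard: a substantially-more-likely showing (weight is at least 71).
    (c): 66 − 2 = 64 < 71 [not met]
    (d): 88 − 23 = 65 < 71 [not met]
  Stage I.3 not carried; the appellant fails its burden.
The department prevails on this issue.
— Issue II —
Stage II.1 (appellant, a more-likely-than-not showing, weight is at least 55): (e) net 81−20=61 ≥ 55 — meets; (f) net 68−13=55 ≥ 55 — meets.
  All elements met. The appellant retains the burden for Stage II.2.
Stage II.2 (appellant, a more-likely-than-not showing, weight is at least 55): (g) net 79−19=60 ≥ 55 — meets; (h) net 84−23=61 ≥ 55 — meets.
  Stage II.2 carried; the final stage is satisfied.
All stages carried — the appellant prevails on this issue.
— Issue III —
Stage III.1 (appellant, the preponderance of the evidence, weight is at least 55): (i) net 60−9=51 < 55 — fails.
  The appellant does not carry Stage III.1.
The department prevails on this issue.
Per-issue: Issue I → department; Issue II → appellant; Issue III → department. The appellant must prevail on every issue; overall, the department prevails.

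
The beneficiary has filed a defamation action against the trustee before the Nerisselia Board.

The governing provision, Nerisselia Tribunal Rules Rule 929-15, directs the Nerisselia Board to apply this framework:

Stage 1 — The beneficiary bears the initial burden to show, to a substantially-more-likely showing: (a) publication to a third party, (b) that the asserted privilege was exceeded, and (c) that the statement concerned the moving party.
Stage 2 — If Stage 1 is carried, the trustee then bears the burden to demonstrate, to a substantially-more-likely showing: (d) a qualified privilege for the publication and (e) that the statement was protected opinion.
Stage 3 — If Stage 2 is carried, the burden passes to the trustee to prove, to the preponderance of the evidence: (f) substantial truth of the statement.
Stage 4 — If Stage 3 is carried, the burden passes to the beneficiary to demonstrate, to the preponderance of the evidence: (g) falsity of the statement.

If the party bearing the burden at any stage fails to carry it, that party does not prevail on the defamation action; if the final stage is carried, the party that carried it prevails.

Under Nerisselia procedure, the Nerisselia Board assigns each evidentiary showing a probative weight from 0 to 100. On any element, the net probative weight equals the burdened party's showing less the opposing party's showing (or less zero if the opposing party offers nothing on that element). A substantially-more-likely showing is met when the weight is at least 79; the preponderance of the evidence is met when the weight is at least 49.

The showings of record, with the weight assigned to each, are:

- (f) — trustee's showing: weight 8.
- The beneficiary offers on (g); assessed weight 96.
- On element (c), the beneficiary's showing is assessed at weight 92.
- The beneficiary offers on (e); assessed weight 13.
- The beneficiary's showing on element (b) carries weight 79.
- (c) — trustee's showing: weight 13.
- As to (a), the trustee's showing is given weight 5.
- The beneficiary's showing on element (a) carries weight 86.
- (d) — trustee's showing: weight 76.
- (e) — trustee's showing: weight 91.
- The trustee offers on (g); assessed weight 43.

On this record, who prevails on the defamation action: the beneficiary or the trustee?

beneficiary

Stage 1 — burden on beneficiary; standard: a substantially-more-likely showing (weight is at least 79).
    (a): 86 − 5 = 81 ≥ 79 [met]
    (b): 79 ≥ 79 [met]
    (c): 92 − 13 = 79 ≥ 79 [met]
  Stage 1 is satisfied; the onus moves to the trustee.
Stage 2 — burden on trustee; standard: a substantially-more-likely showing (weight is at least 79).
    (d): 76 < 79 [not met]
    (e): 91 − 13 = 78 < 79 [not met]
  Stage 2 not carried; the trustee fails its burden.
The beneficiary prevails.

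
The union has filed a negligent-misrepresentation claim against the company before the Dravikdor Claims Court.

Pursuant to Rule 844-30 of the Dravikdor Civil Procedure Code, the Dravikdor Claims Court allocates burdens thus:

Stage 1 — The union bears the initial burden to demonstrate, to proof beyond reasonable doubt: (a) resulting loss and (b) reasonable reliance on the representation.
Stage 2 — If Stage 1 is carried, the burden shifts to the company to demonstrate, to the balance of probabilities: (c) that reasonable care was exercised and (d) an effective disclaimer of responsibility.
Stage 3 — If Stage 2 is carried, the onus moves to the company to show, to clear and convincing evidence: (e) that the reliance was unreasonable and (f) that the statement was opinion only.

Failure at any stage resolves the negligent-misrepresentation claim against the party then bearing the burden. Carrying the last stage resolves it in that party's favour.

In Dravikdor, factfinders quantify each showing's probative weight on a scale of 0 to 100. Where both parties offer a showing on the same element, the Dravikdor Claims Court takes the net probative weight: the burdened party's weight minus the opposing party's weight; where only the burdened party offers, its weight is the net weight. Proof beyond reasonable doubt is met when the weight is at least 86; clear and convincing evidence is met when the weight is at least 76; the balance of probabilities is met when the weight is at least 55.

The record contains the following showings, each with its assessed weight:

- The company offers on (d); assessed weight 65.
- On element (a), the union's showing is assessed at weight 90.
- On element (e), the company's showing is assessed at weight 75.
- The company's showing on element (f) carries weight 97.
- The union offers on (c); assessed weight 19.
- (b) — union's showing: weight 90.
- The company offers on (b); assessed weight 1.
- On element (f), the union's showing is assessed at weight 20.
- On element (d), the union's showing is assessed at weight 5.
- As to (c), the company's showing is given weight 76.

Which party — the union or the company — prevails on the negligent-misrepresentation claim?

union

Stage 1 (union, proof beyond reasonable doubt, weight is at least 86): (a) 90 ≥ 86 — meets; (b) net 90−1=89 ≥ 86 — meets.
  Stage 1 carried; the burden shifts to the company.
Stage 2 (company, the balance of probabilities, weight is at least 55): (c) net 76−19=57 ≥ 55 — meets; (d) net 65−5=60 ≥ 55 — meets.
  Stage 2 carried; the burden remains with the company.
Stage 3 (company, clear and convincing evidence, weight is at least 76): (e) 75 < 76 — fails; (f) net 97−20=77 ≥ 76 — meets.
  Not every element is met, so the company fails to carry Stage 3.
The union prevails.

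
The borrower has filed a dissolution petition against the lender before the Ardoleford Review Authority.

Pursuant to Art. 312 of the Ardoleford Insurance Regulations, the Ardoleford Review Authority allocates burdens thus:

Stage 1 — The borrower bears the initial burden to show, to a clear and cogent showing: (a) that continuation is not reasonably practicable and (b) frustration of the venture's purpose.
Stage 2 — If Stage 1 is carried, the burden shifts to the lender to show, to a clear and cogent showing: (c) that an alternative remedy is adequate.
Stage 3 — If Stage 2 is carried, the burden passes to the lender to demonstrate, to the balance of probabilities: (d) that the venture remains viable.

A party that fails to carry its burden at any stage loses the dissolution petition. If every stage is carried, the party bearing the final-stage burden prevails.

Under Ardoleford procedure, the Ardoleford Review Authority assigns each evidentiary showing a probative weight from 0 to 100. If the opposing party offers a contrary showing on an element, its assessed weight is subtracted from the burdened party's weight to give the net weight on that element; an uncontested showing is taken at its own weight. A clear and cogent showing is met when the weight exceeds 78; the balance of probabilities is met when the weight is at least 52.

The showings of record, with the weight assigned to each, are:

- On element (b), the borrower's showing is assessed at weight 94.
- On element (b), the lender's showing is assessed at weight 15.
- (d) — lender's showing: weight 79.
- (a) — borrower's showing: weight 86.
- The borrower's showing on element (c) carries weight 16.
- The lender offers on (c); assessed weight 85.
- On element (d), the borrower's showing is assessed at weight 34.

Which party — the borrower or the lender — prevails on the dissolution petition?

borrower

Stage 1 — burden on borrower; standard: a clear and cogent showing (weight exceeds 78).
    (a): 86 > 78 [met]
    (b): 94 − 15 = 79 > 78 [met]
  Stage 1 is satisfied; the onus moves to the lender.
Stage 2 — burden on lender; standard: a clear and cogent showing (weight exceeds 78).
    (c): 85 − 16 = 69 ≤ 78 [not met]
  Not every element is met, so the lender fails to carry Stage 2.
So the borrower prevails.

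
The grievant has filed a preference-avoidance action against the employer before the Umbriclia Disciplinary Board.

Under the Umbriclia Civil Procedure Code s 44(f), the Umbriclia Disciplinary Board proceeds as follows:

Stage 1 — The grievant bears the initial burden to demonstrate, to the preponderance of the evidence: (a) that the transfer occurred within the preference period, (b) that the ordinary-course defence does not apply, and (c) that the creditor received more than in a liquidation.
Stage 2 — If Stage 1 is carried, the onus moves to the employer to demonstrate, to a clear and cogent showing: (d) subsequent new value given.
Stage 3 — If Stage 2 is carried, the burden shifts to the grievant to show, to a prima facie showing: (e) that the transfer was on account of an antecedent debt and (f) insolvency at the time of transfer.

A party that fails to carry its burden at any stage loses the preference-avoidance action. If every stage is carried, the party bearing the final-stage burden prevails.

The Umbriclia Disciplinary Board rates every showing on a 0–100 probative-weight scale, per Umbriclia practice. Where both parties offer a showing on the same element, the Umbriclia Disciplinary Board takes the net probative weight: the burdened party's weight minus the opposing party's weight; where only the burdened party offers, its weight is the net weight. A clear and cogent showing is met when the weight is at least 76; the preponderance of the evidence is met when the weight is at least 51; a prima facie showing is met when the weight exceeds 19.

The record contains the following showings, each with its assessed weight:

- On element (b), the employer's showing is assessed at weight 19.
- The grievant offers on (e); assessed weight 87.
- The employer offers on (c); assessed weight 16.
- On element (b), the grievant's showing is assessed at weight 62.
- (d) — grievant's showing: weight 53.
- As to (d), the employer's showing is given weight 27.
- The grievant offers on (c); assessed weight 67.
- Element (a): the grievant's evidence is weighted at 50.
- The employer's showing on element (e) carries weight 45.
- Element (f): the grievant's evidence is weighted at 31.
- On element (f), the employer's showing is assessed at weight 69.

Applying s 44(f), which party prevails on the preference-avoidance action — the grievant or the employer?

employer

Stage 1 (grievant, the preponderance of the evidence, weight is at least 51): (a) 50 < 51 — fails; (b) net 62−19=43 < 51 — fails; (c) net 67−16=51 ≥ 51 — meets.
  The grievant does not carry Stage 1.
So the employer prevails.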